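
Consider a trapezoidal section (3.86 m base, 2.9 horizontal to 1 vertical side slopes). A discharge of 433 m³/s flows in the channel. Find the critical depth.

y_c = 4.77 m

At critical depth, Q² T / (g A³) = 1, i.e. A³/T = Q²/g = 433²/9.81 = 19110.
Trying y = 3.87 m: A³/T = 7560 — too small.
Trying y = 5.72 m: A³/T = 43200 — too large.
Trying y = 4.77 m: A³/T = 19070 — matches.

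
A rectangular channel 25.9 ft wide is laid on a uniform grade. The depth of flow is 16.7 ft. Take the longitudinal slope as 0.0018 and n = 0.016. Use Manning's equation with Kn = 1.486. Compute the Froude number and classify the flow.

subcritical

Flow area A = b·y = 25.9 × 16.7 = 432.5 ft². Wetted perimeter P = b + 2y = 25.9 + 2×16.7 = 59.3 ft.
Hydraulic radius R = A/P = 432.5/59.3 = 7.294 ft.
V = (1.486/n) R^(2/3) √S = (1.486/0.016) × 7.294^(2/3) × √0.0018 = 14.82 ft/s. Hydraulic depth D_h = A/T = 432.5/25.9 = 16.7 ft.
Froude number Fr = V/√(g·D_h) = 14.82/√(32.2×16.7) = 0.639, which is less than 1, so the flow is subcritical.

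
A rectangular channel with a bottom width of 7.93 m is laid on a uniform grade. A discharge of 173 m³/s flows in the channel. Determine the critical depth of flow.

y_c = 3.65 m

For a rectangular channel, critical depth y_c = (q²/g)^(1/3) where q = Q/b = 173/7.93 = 21.82 m²/s.
So y_c = (21.82²/9.81)^(1/3) = 3.65 m.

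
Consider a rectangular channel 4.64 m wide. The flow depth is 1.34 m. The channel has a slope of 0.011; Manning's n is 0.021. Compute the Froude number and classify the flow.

Flow area A = b·y = 4.64 × 1.34 = 6.218 m². Wetted perimeter P = b + 2y = 4.64 + 2×1.34 = 7.32 m.
Hydraulic radius R = A/P = 6.218/7.32 = 0.8494 m.
V = (1/n) R^(2/3) √S = (1/0.021) × 0.8494^(2/3) × √0.011 = 4.479 m/s. Hydraulic depth D_h = A/T = 6.218/4.64 = 1.34 m.
Froude number Fr = V/√(g·D_h) = 4.479/√(9.81×1.34) = 1.24, which is greater than 1, so the flow is supercritical.

supercritical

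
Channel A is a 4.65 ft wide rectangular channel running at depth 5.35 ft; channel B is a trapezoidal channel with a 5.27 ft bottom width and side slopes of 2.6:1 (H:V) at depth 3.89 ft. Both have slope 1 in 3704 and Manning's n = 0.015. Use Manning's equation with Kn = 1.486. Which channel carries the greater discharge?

channel B

Channel A: Flow area A = b·y = 4.65 × 5.35 = 24.88 ft². Wetted perimeter P = b + 2y = 4.65 + 2×5.35 = 15.35 ft. Hydraulic radius R = A/P = 24.88/15.35 = 1.621 ft. Q_A = (1.486/0.015)·24.88·1.621^(2/3)·√0.00027 = 55.87 ft³/s.
Channel B: With bottom width b = 5.27 ft and side slope z = 2.6: A = (b + zy)y = (5.27 + 2.6×3.89)×3.89 = 59.84 ft²; P = b + 2y√(1+z²) = 5.27 + 2×3.89×2.786 = 26.94 ft. Hydraulic radius R = A/P = 59.84/26.94 = 2.221 ft. Q_B = (1.486/0.015)·59.84·2.221^(2/3)·√0.00027 = 165.8 ft³/s.
Q_A = 55.87 ft³/s vs Q_B = 165.8 ft³/s, so channel B carries more.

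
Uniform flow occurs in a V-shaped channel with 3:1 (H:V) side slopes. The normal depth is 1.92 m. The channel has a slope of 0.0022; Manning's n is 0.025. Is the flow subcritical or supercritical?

For a triangular section with side slope z = 3: A = zy² = 3×1.92² = 11.06 m²; P = 2y√(1+z²) = 2×1.92×3.162 = 12.14 m.
Hydraulic radius R = A/P = 11.06/12.14 = 0.9107 m.
V = (1/n) R^(2/3) √S = (1/0.025) × 0.9107^(2/3) × √0.0022 = 1.763 m/s. Hydraulic depth D_h = A/T = 11.06/11.52 = 0.96 m.
Froude number Fr = V/√(g·D_h) = 1.763/√(9.81×0.96) = 0.574, which is less than 1, so the flow is subcritical.

subcritical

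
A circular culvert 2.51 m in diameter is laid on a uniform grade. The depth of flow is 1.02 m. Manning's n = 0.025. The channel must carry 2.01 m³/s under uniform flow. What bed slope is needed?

S = 0.0016

For a circular section of diameter D = 2.51 m at depth y = 1.02 m, the central angle is θ = 2 arccos(1 − 2y/D) = 2.765 rad. Then A = (D²/8)(θ − sin θ) = 1.888 m² and P = Dθ/2 = 3.47 m.
Hydraulic radius R = A/P = 1.888/3.47 = 0.544 m.
From Manning's equation, S = [nQ / (1 A R^(2/3))]² = [0.025 × 2.01 / (1 × 1.888 × 0.544^(2/3))]² = 0.0016.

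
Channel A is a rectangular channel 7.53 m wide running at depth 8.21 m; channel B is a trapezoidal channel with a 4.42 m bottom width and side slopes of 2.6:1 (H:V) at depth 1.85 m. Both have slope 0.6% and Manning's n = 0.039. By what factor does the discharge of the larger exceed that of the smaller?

Channel A: Flow area A = b·y = 7.53 × 8.21 = 61.82 m². Wetted perimeter P = b + 2y = 7.53 + 2×8.21 = 23.95 m. Hydraulic radius R = A/P = 61.82/23.95 = 2.581 m. Q_A = (1/0.039)·61.82·2.581^(2/3)·√0.006 = 231 m³/s.
Channel B: With bottom width b = 4.42 m and side slope z = 2.6: A = (b + zy)y = (4.42 + 2.6×1.85)×1.85 = 17.08 m²; P = b + 2y√(1+z²) = 4.42 + 2×1.85×2.786 = 14.73 m. Hydraulic radius R = A/P = 17.08/14.73 = 1.159 m. Q_B = (1/0.039)·17.08·1.159^(2/3)·√0.006 = 37.43 m³/s.
The larger discharge is 231 m³/s and the smaller is 37.43 m³/s; the ratio is 6.17.

6.17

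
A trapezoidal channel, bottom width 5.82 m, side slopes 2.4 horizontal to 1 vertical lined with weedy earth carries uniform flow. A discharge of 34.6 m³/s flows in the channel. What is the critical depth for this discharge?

At critical depth, Q² T / (g A³) = 1, i.e. A³/T = Q²/g = 34.6²/9.81 = 122.
Try y = 1.47 m: A³/T = 201.5 — too large.
Try y = 1.04 m: A³/T = 59.83 — too small.
Try y = 1.28 m: A³/T = 123.2 — close enough.

y_c = 1.28 m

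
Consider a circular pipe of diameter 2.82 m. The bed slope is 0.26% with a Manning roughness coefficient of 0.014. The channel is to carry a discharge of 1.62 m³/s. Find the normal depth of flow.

y_n = 0.571 m

Manning's equation rearranged: A R^(2/3) = nQ / (1·√S) = 0.014 × 1.62 / (√0.0026) = 0.4448.
At y = 0.407 m: A R^(2/3) = 0.2221 — low.
At y = 0.657 m: A R^(2/3) = 0.589 — high.
At y = 0.571 m: A R^(2/3) = 0.4442 — ≈ 0.4448.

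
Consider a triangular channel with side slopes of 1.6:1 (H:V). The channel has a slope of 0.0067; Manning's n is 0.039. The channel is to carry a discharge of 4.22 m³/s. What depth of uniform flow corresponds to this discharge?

y_n = 1.35 m

Manning's equation rearranged: A R^(2/3) = nQ / (1·√S) = 0.039 × 4.22 / (√0.0067) = 2.011.
Trying y = 0.936 m: A R^(2/3) = 0.757 — low.
Trying y = 1.65 m: A R^(2/3) = 3.433 — high.
Trying y = 1.35 m: A R^(2/3) = 2.01 — close enough.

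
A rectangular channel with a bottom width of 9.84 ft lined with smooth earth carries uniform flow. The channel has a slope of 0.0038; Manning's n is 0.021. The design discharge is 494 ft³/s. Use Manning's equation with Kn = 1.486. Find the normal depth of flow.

Manning's equation rearranged: A R^(2/3) = nQ / (1.486·√S) = 0.021 × 494 / (1.486 × √0.0038) = 113.2.
Try y = 6.86 ft: A R^(2/3) = 136.2 — over.
Try y = 4.45 ft: A R^(2/3) = 77.1 — short.
Try y = 5.95 ft: A R^(2/3) = 113.3 — matches.

y_n = 5.95 ft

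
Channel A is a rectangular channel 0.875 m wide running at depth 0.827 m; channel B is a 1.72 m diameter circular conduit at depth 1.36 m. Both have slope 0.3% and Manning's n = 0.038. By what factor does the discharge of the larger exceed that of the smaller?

Channel A: Flow area A = b·y = 0.875 × 0.827 = 0.7236 m². Wetted perimeter P = b + 2y = 0.875 + 2×0.827 = 2.529 m. Hydraulic radius R = A/P = 0.7236/2.529 = 0.2861 m. Q_A = (1/0.038)·0.7236·0.2861^(2/3)·√0.003 = 0.4529 m³/s.
Channel B: For a circular section of diameter D = 1.72 m at depth y = 1.36 m, the central angle is θ = 2 arccos(1 − 2y/D) = 4.382 rad. Then A = (D²/8)(θ − sin θ) = 1.97 m² and P = Dθ/2 = 3.769 m. Hydraulic radius R = A/P = 1.97/3.769 = 0.5228 m. Q_B = (1/0.038)·1.97·0.5228^(2/3)·√0.003 = 1.843 m³/s.
The larger discharge is 1.843 m³/s and the smaller is 0.4529 m³/s; the ratio is 4.07.

4.07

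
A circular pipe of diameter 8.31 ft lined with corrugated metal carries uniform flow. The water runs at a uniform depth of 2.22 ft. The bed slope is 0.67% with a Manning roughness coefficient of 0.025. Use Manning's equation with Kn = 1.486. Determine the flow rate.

Q = 67.1 ft³/s

For a circular section of diameter D = 8.31 ft at depth y = 2.22 ft, the central angle is θ = 2 arccos(1 − 2y/D) = 2.173 rad. Then A = (D²/8)(θ − sin θ) = 11.64 ft² and P = Dθ/2 = 9.028 ft.
Hydraulic radius R = A/P = 11.64/9.028 = 1.289 ft.
Manning's equation: Q = (1.486/n) A R^(2/3) S^(1/2) = (1.486/0.025) × 11.64 × 1.289^(2/3) × 0.0067^(1/2) = 67.1 ft³/s.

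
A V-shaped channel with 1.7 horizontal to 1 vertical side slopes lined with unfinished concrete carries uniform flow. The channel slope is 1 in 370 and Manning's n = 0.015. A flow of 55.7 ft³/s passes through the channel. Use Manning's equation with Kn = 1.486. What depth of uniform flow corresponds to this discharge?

y_n = 2.47 ft

Manning's equation rearranged: A R^(2/3) = nQ / (1.486·√S) = 0.015 × 55.7 / (1.486 × √0.002703) = 10.82.
Try y = 2.88 ft: A R^(2/3) = 16.29 — over.
Try y = 1.97 ft: A R^(2/3) = 5.915 — short.
Try y = 2.47 ft: A R^(2/3) = 10.81 — matches.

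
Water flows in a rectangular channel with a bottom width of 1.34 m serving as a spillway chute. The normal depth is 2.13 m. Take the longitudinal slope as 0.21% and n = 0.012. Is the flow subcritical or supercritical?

subcritical

Flow area A = b·y = 1.34 × 2.13 = 2.854 m². Wetted perimeter P = b + 2y = 1.34 + 2×2.13 = 5.6 m.
Hydraulic radius R = A/P = 2.854/5.6 = 0.5097 m.
V = (1/n) R^(2/3) √S = (1/0.012) × 0.5097^(2/3) × √0.0021 = 2.437 m/s. Hydraulic depth D_h = A/T = 2.854/1.34 = 2.13 m.
Froude number Fr = V/√(g·D_h) = 2.437/√(9.81×2.13) = 0.533, which is less than 1, so the flow is subcritical.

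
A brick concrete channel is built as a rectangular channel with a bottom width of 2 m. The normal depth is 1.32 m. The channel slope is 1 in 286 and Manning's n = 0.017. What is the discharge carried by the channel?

Flow area A = b·y = 2 × 1.32 = 2.64 m². Wetted perimeter P = b + 2y = 2 + 2×1.32 = 4.64 m.
Hydraulic radius R = A/P = 2.64/4.64 = 0.569 m.
Manning's equation: Q = (1/n) A R^(2/3) S^(1/2) = (1/0.017) × 2.64 × 0.569^(2/3) × 0.003497^(1/2) = 6.31 m³/s.

Q = 6.31 m³/s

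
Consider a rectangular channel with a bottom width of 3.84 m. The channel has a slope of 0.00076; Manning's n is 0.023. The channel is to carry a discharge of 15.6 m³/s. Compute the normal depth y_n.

Manning's equation rearranged: A R^(2/3) = nQ / (1·√S) = 0.023 × 15.6 / (√0.00076) = 13.02.
Trying y = 2.36 m: A R^(2/3) = 9.414 — low.
Trying y = 3.45 m: A R^(2/3) = 15.24 — high.
Trying y = 3.04 m: A R^(2/3) = 13.01 — ≈ 13.02.

y_n = 3.04 m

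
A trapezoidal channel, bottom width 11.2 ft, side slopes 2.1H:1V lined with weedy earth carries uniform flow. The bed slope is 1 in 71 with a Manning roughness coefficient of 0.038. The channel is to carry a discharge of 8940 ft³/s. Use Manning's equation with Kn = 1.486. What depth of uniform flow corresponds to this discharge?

y_n = 13.3 ft

Manning's equation rearranged: A R^(2/3) = nQ / (1.486·√S) = 0.038 × 8940 / (1.486 × √0.01408) = 1926.
At y = 14.4 ft: A R^(2/3) = 2313 — high.
At y = 11 ft: A R^(2/3) = 1253 — low.
At y = 13.3 ft: A R^(2/3) = 1927 — close enough.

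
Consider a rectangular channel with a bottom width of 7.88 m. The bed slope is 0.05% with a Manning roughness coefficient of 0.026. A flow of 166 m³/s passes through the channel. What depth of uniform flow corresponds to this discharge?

y_n = 11.9 m

Manning's equation rearranged: A R^(2/3) = nQ / (1·√S) = 0.026 × 166 / (√0.0005) = 193.
At y = 8.42 m: A R^(2/3) = 128.1 — short.
At y = 15 m: A R^(2/3) = 252.4 — over.
At y = 11.9 m: A R^(2/3) = 193.3 — close enough.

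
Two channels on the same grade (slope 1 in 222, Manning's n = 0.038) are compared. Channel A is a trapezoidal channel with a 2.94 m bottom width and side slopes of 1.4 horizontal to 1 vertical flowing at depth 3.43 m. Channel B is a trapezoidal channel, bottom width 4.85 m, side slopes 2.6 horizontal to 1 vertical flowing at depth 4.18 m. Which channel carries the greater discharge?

channel B

Channel A: With bottom width b = 2.94 m and side slope z = 1.4: A = (b + zy)y = (2.94 + 1.4×3.43)×3.43 = 26.56 m²; P = b + 2y√(1+z²) = 2.94 + 2×3.43×1.72 = 14.74 m. Hydraulic radius R = A/P = 26.56/14.74 = 1.801 m. Q_A = (1/0.038)·26.56·1.801^(2/3)·√0.004505 = 69.43 m³/s.
Channel B: With bottom width b = 4.85 m and side slope z = 2.6: A = (b + zy)y = (4.85 + 2.6×4.18)×4.18 = 65.7 m²; P = b + 2y√(1+z²) = 4.85 + 2×4.18×2.786 = 28.14 m. Hydraulic radius R = A/P = 65.7/28.14 = 2.335 m. Q_B = (1/0.038)·65.7·2.335^(2/3)·√0.004505 = 204.2 m³/s.
Q_A = 69.43 m³/s vs Q_B = 204.2 m³/s, so channel B carries more.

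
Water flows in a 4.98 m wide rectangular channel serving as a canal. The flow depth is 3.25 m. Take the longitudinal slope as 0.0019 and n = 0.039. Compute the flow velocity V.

Flow area A = b·y = 4.98 × 3.25 = 16.19 m². Wetted perimeter P = b + 2y = 4.98 + 2×3.25 = 11.48 m.
Hydraulic radius R = A/P = 16.19/11.48 = 1.41 m.
From Manning's equation, V = (1/n) R^(2/3) S^(1/2) = (1/0.039) × 1.41^(2/3) × 0.0019^(1/2) = 1.41 m/s.

V = 1.41 m/s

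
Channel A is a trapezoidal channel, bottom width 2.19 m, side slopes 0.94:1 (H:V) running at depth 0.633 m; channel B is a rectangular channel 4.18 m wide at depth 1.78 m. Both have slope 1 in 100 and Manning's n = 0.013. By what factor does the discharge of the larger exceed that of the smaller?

7.01

Channel A: With bottom width b = 2.19 m and side slope z = 0.94: A = (b + zy)y = (2.19 + 0.94×0.633)×0.633 = 1.763 m²; P = b + 2y√(1+z²) = 2.19 + 2×0.633×1.372 = 3.928 m. Hydraulic radius R = A/P = 1.763/3.928 = 0.4489 m. Q_A = (1/0.013)·1.763·0.4489^(2/3)·√0.01 = 7.95 m³/s.
Channel B: Flow area A = b·y = 4.18 × 1.78 = 7.44 m². Wetted perimeter P = b + 2y = 4.18 + 2×1.78 = 7.74 m. Hydraulic radius R = A/P = 7.44/7.74 = 0.9613 m. Q_B = (1/0.013)·7.44·0.9613^(2/3)·√0.01 = 55.75 m³/s.
The larger discharge is 55.75 m³/s and the smaller is 7.95 m³/s; the ratio is 7.01.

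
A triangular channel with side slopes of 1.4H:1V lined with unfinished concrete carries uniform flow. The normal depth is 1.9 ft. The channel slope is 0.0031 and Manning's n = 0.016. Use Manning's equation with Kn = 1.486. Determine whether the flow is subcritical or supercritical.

For a triangular section with side slope z = 1.4: A = zy² = 1.4×1.9² = 5.054 ft²; P = 2y√(1+z²) = 2×1.9×1.72 = 6.538 ft.
Hydraulic radius R = A/P = 5.054/6.538 = 0.773 ft.
V = (1.486/n) R^(2/3) √S = (1.486/0.016) × 0.773^(2/3) × √0.0031 = 4.356 ft/s. Hydraulic depth D_h = A/T = 5.054/5.32 = 0.95 ft.
Froude number Fr = V/√(g·D_h) = 4.356/√(32.2×0.95) = 0.788, which is less than 1, so the flow is subcritical.

subcritical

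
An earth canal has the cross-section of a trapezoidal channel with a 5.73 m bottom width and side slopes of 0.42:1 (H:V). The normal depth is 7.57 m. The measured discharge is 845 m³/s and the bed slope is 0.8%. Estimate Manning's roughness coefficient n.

With bottom width b = 5.73 m and side slope z = 0.42: A = (b + zy)y = (5.73 + 0.42×7.57)×7.57 = 67.44 m²; P = b + 2y√(1+z²) = 5.73 + 2×7.57×1.085 = 22.15 m.
Hydraulic radius R = A/P = 67.44/22.15 = 3.045 m.
Rearranging Manning's equation: n = (1/Q) A R^(2/3) S^(1/2) = (1/845) × 67.44 × 3.045^(2/3) × √0.008 = 0.015.

n = 0.015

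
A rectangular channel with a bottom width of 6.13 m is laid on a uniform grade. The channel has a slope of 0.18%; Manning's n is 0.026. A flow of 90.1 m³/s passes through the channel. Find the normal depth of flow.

y_n = 5.69 m

Manning's equation rearranged: A R^(2/3) = nQ / (1·√S) = 0.026 × 90.1 / (√0.0018) = 55.22.
At y = 7.1 m: A R^(2/3) = 72.29 — too large.
At y = 5.08 m: A R^(2/3) = 47.97 — too small.
At y = 5.69 m: A R^(2/3) = 55.22 — matches.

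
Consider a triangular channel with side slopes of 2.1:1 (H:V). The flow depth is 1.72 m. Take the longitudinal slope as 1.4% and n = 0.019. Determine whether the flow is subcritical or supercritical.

supercritical

For a triangular section with side slope z = 2.1: A = zy² = 2.1×1.72² = 6.213 m²; P = 2y√(1+z²) = 2×1.72×2.326 = 8.001 m.
Hydraulic radius R = A/P = 6.213/8.001 = 0.7765 m.
V = (1/n) R^(2/3) √S = (1/0.019) × 0.7765^(2/3) × √0.014 = 5.261 m/s. Hydraulic depth D_h = A/T = 6.213/7.224 = 0.86 m.
Froude number Fr = V/√(g·D_h) = 5.261/√(9.81×0.86) = 1.81, which is greater than 1, so the flow is supercritical.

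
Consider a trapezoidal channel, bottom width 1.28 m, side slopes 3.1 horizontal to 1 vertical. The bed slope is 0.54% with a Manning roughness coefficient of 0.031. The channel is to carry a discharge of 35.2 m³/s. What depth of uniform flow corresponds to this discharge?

y_n = 1.97 m

Manning's equation rearranged: A R^(2/3) = nQ / (1·√S) = 0.031 × 35.2 / (√0.0054) = 14.85.
Trying y = 2.36 m: A R^(2/3) = 23.14 — over.
Trying y = 1.97 m: A R^(2/3) = 14.85 — matches.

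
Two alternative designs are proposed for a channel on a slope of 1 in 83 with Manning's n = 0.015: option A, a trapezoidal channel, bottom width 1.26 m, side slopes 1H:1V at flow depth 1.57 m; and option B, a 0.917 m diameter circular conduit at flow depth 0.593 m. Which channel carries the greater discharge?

channel A

Channel A: With bottom width b = 1.26 m and side slope z = 1: A = (b + zy)y = (1.26 + 1×1.57)×1.57 = 4.443 m²; P = b + 2y√(1+z²) = 1.26 + 2×1.57×1.414 = 5.701 m. Hydraulic radius R = A/P = 4.443/5.701 = 0.7794 m. Q_A = (1/0.015)·4.443·0.7794^(2/3)·√0.01205 = 27.54 m³/s.
Channel B: For a circular section of diameter D = 0.917 m at depth y = 0.593 m, the central angle is θ = 2 arccos(1 − 2y/D) = 3.737 rad. Then A = (D²/8)(θ − sin θ) = 0.4518 m² and P = Dθ/2 = 1.713 m. Hydraulic radius R = A/P = 0.4518/1.713 = 0.2637 m. Q_B = (1/0.015)·0.4518·0.2637^(2/3)·√0.01205 = 1.359 m³/s.
Q_A = 27.54 m³/s vs Q_B = 1.359 m³/s, so channel A carries more.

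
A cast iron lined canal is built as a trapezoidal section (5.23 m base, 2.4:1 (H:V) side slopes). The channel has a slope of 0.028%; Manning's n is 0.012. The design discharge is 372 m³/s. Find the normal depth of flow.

y_n = 6.09 m

Manning's equation rearranged: A R^(2/3) = nQ / (1·√S) = 0.012 × 372 / (√0.00028) = 266.8.
At y = 4.74 m: A R^(2/3) = 150.1 — too small.
At y = 6.09 m: A R^(2/3) = 266.6 — matches.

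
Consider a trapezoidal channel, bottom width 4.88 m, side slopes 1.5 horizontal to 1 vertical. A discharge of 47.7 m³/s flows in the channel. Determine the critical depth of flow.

y_c = 1.77 m

At critical depth, Q² T / (g A³) = 1, i.e. A³/T = Q²/g = 47.7²/9.81 = 231.9.
Try y = 2.24 m: A³/T = 542.1 — too large.
Try y = 1.77 m: A³/T = 232.8 — ≈ 231.9.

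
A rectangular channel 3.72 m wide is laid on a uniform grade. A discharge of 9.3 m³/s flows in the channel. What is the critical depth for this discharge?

For a rectangular channel, critical depth y_c = (q²/g)^(1/3) where q = Q/b = 9.3/3.72 = 2.5 m²/s.
So y_c = (2.5²/9.81)^(1/3) = 0.86 m.

y_c = 0.86 m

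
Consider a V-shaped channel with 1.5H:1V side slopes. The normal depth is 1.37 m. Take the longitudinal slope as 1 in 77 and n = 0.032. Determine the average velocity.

For a triangular section with side slope z = 1.5: A = zy² = 1.5×1.37² = 2.815 m²; P = 2y√(1+z²) = 2×1.37×1.803 = 4.94 m.
Hydraulic radius R = A/P = 2.815/4.94 = 0.57 m.
From Manning's equation, V = (1/n) R^(2/3) S^(1/2) = (1/0.032) × 0.57^(2/3) × 0.01299^(1/2) = 2.45 m/s.

V = 2.45 m/s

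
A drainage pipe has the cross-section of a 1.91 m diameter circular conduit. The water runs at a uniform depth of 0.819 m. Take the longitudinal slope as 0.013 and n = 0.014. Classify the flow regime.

supercritical

For a circular section of diameter D = 1.91 m at depth y = 0.819 m, the central angle is θ = 2 arccos(1 − 2y/D) = 2.856 rad. Then A = (D²/8)(θ − sin θ) = 1.174 m² and P = Dθ/2 = 2.727 m.
Hydraulic radius R = A/P = 1.174/2.727 = 0.4304 m.
V = (1/n) R^(2/3) √S = (1/0.014) × 0.4304^(2/3) × √0.013 = 4.642 m/s. Hydraulic depth D_h = A/T = 1.174/1.891 = 0.6208 m.
Froude number Fr = V/√(g·D_h) = 4.642/√(9.81×0.6208) = 1.88, which is greater than 1, so the flow is supercritical.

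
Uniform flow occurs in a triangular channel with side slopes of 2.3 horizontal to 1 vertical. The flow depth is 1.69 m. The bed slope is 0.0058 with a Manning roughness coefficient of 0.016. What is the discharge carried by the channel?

For a triangular section with side slope z = 2.3: A = zy² = 2.3×1.69² = 6.569 m²; P = 2y√(1+z²) = 2×1.69×2.508 = 8.477 m.
Hydraulic radius R = A/P = 6.569/8.477 = 0.7749 m.
Manning's equation: Q = (1/n) A R^(2/3) S^(1/2) = (1/0.016) × 6.569 × 0.7749^(2/3) × 0.0058^(1/2) = 26.4 m³/s.

Q = 26.4 m³/s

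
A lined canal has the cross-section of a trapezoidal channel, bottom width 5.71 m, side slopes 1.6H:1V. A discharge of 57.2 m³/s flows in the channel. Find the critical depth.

At critical depth, Q² T / (g A³) = 1, i.e. A³/T = Q²/g = 57.2²/9.81 = 333.5.
Trying y = 1.58 m: A³/T = 204.8 — too small.
Trying y = 2.24 m: A³/T = 700.7 — too large.
Trying y = 1.82 m: A³/T = 335 — close enough.

y_c = 1.82 m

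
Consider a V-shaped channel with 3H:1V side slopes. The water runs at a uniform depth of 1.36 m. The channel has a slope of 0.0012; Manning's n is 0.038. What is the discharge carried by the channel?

Q = 3.78 m³/s

For a triangular section with side slope z = 3: A = zy² = 3×1.36² = 5.549 m²; P = 2y√(1+z²) = 2×1.36×3.162 = 8.601 m.
Hydraulic radius R = A/P = 5.549/8.601 = 0.6451 m.
Manning's equation: Q = (1/n) A R^(2/3) S^(1/2) = (1/0.038) × 5.549 × 0.6451^(2/3) × 0.0012^(1/2) = 3.78 m³/s.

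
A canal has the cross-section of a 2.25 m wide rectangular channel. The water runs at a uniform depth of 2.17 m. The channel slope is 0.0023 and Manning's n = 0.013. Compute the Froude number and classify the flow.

Flow area A = b·y = 2.25 × 2.17 = 4.883 m². Wetted perimeter P = b + 2y = 2.25 + 2×2.17 = 6.59 m.
Hydraulic radius R = A/P = 4.883/6.59 = 0.7409 m.
V = (1/n) R^(2/3) √S = (1/0.013) × 0.7409^(2/3) × √0.0023 = 3.021 m/s. Hydraulic depth D_h = A/T = 4.883/2.25 = 2.17 m.
Froude number Fr = V/√(g·D_h) = 3.021/√(9.81×2.17) = 0.655, which is less than 1, so the flow is subcritical.

subcritical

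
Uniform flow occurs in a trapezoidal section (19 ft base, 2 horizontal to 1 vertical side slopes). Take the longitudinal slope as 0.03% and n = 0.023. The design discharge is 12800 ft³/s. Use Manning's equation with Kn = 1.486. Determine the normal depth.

Manning's equation rearranged: A R^(2/3) = nQ / (1.486·√S) = 0.023 × 12800 / (1.486 × √0.0003) = 11440.
Try y = 23.2 ft: A R^(2/3) = 8111 — too small.
Try y = 33.5 ft: A R^(2/3) = 19100 — too large.
Try y = 26.9 ft: A R^(2/3) = 11410 — close enough.

y_n = 26.9 ft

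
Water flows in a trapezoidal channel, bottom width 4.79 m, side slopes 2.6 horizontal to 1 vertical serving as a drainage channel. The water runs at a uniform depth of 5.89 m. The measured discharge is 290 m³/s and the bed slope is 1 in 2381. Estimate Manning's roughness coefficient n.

n = 0.018

With bottom width b = 4.79 m and side slope z = 2.6: A = (b + zy)y = (4.79 + 2.6×5.89)×5.89 = 118.4 m²; P = b + 2y√(1+z²) = 4.79 + 2×5.89×2.786 = 37.61 m.
Hydraulic radius R = A/P = 118.4/37.61 = 3.149 m.
Rearranging Manning's equation: n = (1/Q) A R^(2/3) S^(1/2) = (1/290) × 118.4 × 3.149^(2/3) × √0.00042 = 0.018.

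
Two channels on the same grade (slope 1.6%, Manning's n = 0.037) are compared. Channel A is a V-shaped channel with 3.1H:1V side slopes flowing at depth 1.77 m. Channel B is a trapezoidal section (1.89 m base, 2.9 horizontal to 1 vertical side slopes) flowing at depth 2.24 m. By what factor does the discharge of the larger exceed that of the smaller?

2.45

Channel A: For a triangular section with side slope z = 3.1: A = zy² = 3.1×1.77² = 9.712 m²; P = 2y√(1+z²) = 2×1.77×3.257 = 11.53 m. Hydraulic radius R = A/P = 9.712/11.53 = 0.8423 m. Q_A = (1/0.037)·9.712·0.8423^(2/3)·√0.016 = 29.61 m³/s.
Channel B: With bottom width b = 1.89 m and side slope z = 2.9: A = (b + zy)y = (1.89 + 2.9×2.24)×2.24 = 18.78 m²; P = b + 2y√(1+z²) = 1.89 + 2×2.24×3.068 = 15.63 m. Hydraulic radius R = A/P = 18.78/15.63 = 1.202 m. Q_B = (1/0.037)·18.78·1.202^(2/3)·√0.016 = 72.58 m³/s.
The larger discharge is 72.58 m³/s and the smaller is 29.61 m³/s; the ratio is 2.45.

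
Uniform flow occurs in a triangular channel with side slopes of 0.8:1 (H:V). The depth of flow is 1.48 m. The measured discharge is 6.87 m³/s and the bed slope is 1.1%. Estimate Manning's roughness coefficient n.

n = 0.016

For a triangular section with side slope z = 0.8: A = zy² = 0.8×1.48² = 1.752 m²; P = 2y√(1+z²) = 2×1.48×1.281 = 3.791 m.
Hydraulic radius R = A/P = 1.752/3.791 = 0.4623 m.
Rearranging Manning's equation: n = (1/Q) A R^(2/3) S^(1/2) = (1/6.87) × 1.752 × 0.4623^(2/3) × √0.011 = 0.016.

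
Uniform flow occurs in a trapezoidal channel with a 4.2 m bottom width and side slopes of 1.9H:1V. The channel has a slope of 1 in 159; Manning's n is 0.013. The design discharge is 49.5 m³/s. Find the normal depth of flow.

Manning's equation rearranged: A R^(2/3) = nQ / (1·√S) = 0.013 × 49.5 / (√0.006289) = 8.114.
Trying y = 0.948 m: A R^(2/3) = 4.433 — low.
Trying y = 1.59 m: A R^(2/3) = 11.79 — high.
Trying y = 1.31 m: A R^(2/3) = 8.119 — matches.

y_n = 1.31 m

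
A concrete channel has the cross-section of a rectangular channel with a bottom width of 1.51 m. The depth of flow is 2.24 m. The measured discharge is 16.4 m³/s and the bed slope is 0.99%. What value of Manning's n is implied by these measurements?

Flow area A = b·y = 1.51 × 2.24 = 3.382 m². Wetted perimeter P = b + 2y = 1.51 + 2×2.24 = 5.99 m.
Hydraulic radius R = A/P = 3.382/5.99 = 0.5647 m.
Rearranging Manning's equation: n = (1/Q) A R^(2/3) S^(1/2) = (1/16.4) × 3.382 × 0.5647^(2/3) × √0.0099 = 0.014.

n = 0.014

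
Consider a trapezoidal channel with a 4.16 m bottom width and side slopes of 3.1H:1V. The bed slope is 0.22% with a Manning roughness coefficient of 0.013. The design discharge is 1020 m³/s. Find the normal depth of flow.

Manning's equation rearranged: A R^(2/3) = nQ / (1·√S) = 0.013 × 1020 / (√0.0022) = 282.7.
At y = 5.17 m: A R^(2/3) = 205.3 — low.
At y = 7.33 m: A R^(2/3) = 479.5 — high.
At y = 5.9 m: A R^(2/3) = 282.2 — ≈ 282.7.

y_n = 5.9 m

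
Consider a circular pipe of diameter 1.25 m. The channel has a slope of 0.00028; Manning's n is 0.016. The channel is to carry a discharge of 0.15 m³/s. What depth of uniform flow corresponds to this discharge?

y_n = 0.429 m

Manning's equation rearranged: A R^(2/3) = nQ / (1·√S) = 0.016 × 0.15 / (√0.00028) = 0.1434.
Try y = 0.315 m: A R^(2/3) = 0.07864 — too small.
Try y = 0.488 m: A R^(2/3) = 0.1821 — too large.
Try y = 0.429 m: A R^(2/3) = 0.1432 — close enough.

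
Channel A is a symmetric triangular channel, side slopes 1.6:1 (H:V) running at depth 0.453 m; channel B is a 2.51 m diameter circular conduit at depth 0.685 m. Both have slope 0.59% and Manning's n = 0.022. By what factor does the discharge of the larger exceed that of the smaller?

5.4

Channel A: For a triangular section with side slope z = 1.6: A = zy² = 1.6×0.453² = 0.3283 m²; P = 2y√(1+z²) = 2×0.453×1.887 = 1.709 m. Hydraulic radius R = A/P = 0.3283/1.709 = 0.1921 m. Q_A = (1/0.022)·0.3283·0.1921^(2/3)·√0.0059 = 0.3816 m³/s.
Channel B: For a circular section of diameter D = 2.51 m at depth y = 0.685 m, the central angle is θ = 2 arccos(1 − 2y/D) = 2.199 rad. Then A = (D²/8)(θ − sin θ) = 1.094 m² and P = Dθ/2 = 2.759 m. Hydraulic radius R = A/P = 1.094/2.759 = 0.3965 m. Q_B = (1/0.022)·1.094·0.3965^(2/3)·√0.0059 = 2.062 m³/s.
The larger discharge is 2.062 m³/s and the smaller is 0.3816 m³/s; the ratio is 5.4.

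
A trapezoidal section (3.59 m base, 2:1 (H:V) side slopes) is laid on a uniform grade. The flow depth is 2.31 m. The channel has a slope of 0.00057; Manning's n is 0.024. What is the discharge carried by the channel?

With bottom width b = 3.59 m and side slope z = 2: A = (b + zy)y = (3.59 + 2×2.31)×2.31 = 18.97 m²; P = b + 2y√(1+z²) = 3.59 + 2×2.31×2.236 = 13.92 m.
Hydraulic radius R = A/P = 18.97/13.92 = 1.362 m.
Manning's equation: Q = (1/n) A R^(2/3) S^(1/2) = (1/0.024) × 18.97 × 1.362^(2/3) × 0.00057^(1/2) = 23.2 m³/s.

Q = 23.2 m³/s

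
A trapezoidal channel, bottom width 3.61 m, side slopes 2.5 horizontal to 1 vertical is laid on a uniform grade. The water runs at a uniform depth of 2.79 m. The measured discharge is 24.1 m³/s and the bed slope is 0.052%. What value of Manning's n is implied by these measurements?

n = 0.038

With bottom width b = 3.61 m and side slope z = 2.5: A = (b + zy)y = (3.61 + 2.5×2.79)×2.79 = 29.53 m²; P = b + 2y√(1+z²) = 3.61 + 2×2.79×2.693 = 18.63 m.
Hydraulic radius R = A/P = 29.53/18.63 = 1.585 m.
Rearranging Manning's equation: n = (1/Q) A R^(2/3) S^(1/2) = (1/24.1) × 29.53 × 1.585^(2/3) × √0.00052 = 0.038.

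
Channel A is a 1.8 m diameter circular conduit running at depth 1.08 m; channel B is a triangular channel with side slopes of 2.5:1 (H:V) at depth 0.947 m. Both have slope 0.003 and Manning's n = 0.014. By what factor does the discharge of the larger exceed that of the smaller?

Channel A: For a circular section of diameter D = 1.8 m at depth y = 1.08 m, the central angle is θ = 2 arccos(1 − 2y/D) = 3.544 rad. Then A = (D²/8)(θ − sin θ) = 1.594 m² and P = Dθ/2 = 3.19 m. Hydraulic radius R = A/P = 1.594/3.19 = 0.4998 m. Q_A = (1/0.014)·1.594·0.4998^(2/3)·√0.003 = 3.928 m³/s.
Channel B: For a triangular section with side slope z = 2.5: A = zy² = 2.5×0.947² = 2.242 m²; P = 2y√(1+z²) = 2×0.947×2.693 = 5.1 m. Hydraulic radius R = A/P = 2.242/5.1 = 0.4396 m. Q_B = (1/0.014)·2.242·0.4396^(2/3)·√0.003 = 5.071 m³/s.
The larger discharge is 5.071 m³/s and the smaller is 3.928 m³/s; the ratio is 1.29.

1.29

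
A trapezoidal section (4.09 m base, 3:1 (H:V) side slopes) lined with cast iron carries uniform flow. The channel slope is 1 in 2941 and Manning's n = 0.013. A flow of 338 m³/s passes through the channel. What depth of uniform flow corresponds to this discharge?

Manning's equation rearranged: A R^(2/3) = nQ / (1·√S) = 0.013 × 338 / (√0.00034) = 238.3.
At y = 6.56 m: A R^(2/3) = 354 — too large.
At y = 4.57 m: A R^(2/3) = 148.5 — too small.
At y = 5.57 m: A R^(2/3) = 238.1 — close enough.

y_n = 5.57 m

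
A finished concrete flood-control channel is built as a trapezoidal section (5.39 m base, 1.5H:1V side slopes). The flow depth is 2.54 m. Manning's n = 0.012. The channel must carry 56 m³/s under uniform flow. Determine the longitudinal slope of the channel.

S = 0.00044

With bottom width b = 5.39 m and side slope z = 1.5: A = (b + zy)y = (5.39 + 1.5×2.54)×2.54 = 23.37 m²; P = b + 2y√(1+z²) = 5.39 + 2×2.54×1.803 = 14.55 m.
Hydraulic radius R = A/P = 23.37/14.55 = 1.606 m.
From Manning's equation, S = [nQ / (1 A R^(2/3))]² = [0.012 × 56 / (1 × 23.37 × 1.606^(2/3))]² = 0.00044.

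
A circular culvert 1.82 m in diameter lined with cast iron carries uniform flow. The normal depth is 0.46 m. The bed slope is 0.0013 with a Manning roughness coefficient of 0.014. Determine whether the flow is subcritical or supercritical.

subcritical

For a circular section of diameter D = 1.82 m at depth y = 0.46 m, the central angle is θ = 2 arccos(1 − 2y/D) = 2.107 rad. Then A = (D²/8)(θ − sin θ) = 0.5165 m² and P = Dθ/2 = 1.917 m.
Hydraulic radius R = A/P = 0.5165/1.917 = 0.2694 m.
V = (1/n) R^(2/3) √S = (1/0.014) × 0.2694^(2/3) × √0.0013 = 1.074 m/s. Hydraulic depth D_h = A/T = 0.5165/1.582 = 0.3265 m.
Froude number Fr = V/√(g·D_h) = 1.074/√(9.81×0.3265) = 0.6, which is less than 1, so the flow is subcritical.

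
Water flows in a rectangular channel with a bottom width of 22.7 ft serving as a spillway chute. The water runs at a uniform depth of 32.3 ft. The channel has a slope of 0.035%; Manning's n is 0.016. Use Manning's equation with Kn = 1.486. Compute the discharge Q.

Flow area A = b·y = 22.7 × 32.3 = 733.2 ft². Wetted perimeter P = b + 2y = 22.7 + 2×32.3 = 87.3 ft.
Hydraulic radius R = A/P = 733.2/87.3 = 8.399 ft.
Manning's equation: Q = (1.486/n) A R^(2/3) S^(1/2) = (1.486/0.016) × 733.2 × 8.399^(2/3) × 0.00035^(1/2) = 5260 ft³/s.

Q = 5260 ft³/s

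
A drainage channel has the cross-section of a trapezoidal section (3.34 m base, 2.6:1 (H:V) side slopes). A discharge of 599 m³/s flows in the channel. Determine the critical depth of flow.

At critical depth, Q² T / (g A³) = 1, i.e. A³/T = Q²/g = 599²/9.81 = 36580.
At y = 4.32 m: A³/T = 9668 — too small.
At y = 5.81 m: A³/T = 36690 — close enough.

y_c = 5.81 m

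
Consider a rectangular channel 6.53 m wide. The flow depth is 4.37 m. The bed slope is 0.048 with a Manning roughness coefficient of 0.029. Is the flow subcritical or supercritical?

Flow area A = b·y = 6.53 × 4.37 = 28.54 m². Wetted perimeter P = b + 2y = 6.53 + 2×4.37 = 15.27 m.
Hydraulic radius R = A/P = 28.54/15.27 = 1.869 m.
V = (1/n) R^(2/3) √S = (1/0.029) × 1.869^(2/3) × √0.048 = 11.46 m/s. Hydraulic depth D_h = A/T = 28.54/6.53 = 4.37 m.
Froude number Fr = V/√(g·D_h) = 11.46/√(9.81×4.37) = 1.75, which is greater than 1, so the flow is supercritical.

supercritical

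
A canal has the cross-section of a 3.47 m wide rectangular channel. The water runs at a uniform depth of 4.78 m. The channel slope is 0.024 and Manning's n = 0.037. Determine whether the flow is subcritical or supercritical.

Flow area A = b·y = 3.47 × 4.78 = 16.59 m². Wetted perimeter P = b + 2y = 3.47 + 2×4.78 = 13.03 m.
Hydraulic radius R = A/P = 16.59/13.03 = 1.273 m.
V = (1/n) R^(2/3) √S = (1/0.037) × 1.273^(2/3) × √0.024 = 4.918 m/s. Hydraulic depth D_h = A/T = 16.59/3.47 = 4.78 m.
Froude number Fr = V/√(g·D_h) = 4.918/√(9.81×4.78) = 0.718, which is less than 1, so the flow is subcritical.

subcritical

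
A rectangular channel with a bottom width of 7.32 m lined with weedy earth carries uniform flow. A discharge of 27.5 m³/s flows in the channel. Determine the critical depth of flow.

For a rectangular channel, critical depth y_c = (q²/g)^(1/3) where q = Q/b = 27.5/7.32 = 3.757 m²/s.
So y_c = (3.757²/9.81)^(1/3) = 1.13 m.

y_c = 1.13 m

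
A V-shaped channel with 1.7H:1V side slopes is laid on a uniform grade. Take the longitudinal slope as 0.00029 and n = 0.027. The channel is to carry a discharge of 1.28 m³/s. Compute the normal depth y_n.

Manning's equation rearranged: A R^(2/3) = nQ / (1·√S) = 0.027 × 1.28 / (√0.00029) = 2.029.
Trying y = 1.11 m: A R^(2/3) = 1.281 — too small.
Trying y = 1.69 m: A R^(2/3) = 3.93 — too large.
Trying y = 1.32 m: A R^(2/3) = 2.034 — ≈ 2.029.

y_n = 1.32 m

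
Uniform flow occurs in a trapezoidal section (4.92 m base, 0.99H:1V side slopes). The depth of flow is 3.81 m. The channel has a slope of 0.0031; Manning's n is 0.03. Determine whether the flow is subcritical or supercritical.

subcritical

With bottom width b = 4.92 m and side slope z = 0.99: A = (b + zy)y = (4.92 + 0.99×3.81)×3.81 = 33.12 m²; P = b + 2y√(1+z²) = 4.92 + 2×3.81×1.407 = 15.64 m.
Hydraulic radius R = A/P = 33.12/15.64 = 2.117 m.
V = (1/n) R^(2/3) √S = (1/0.03) × 2.117^(2/3) × √0.0031 = 3.06 m/s. Hydraulic depth D_h = A/T = 33.12/12.46 = 2.657 m.
Froude number Fr = V/√(g·D_h) = 3.06/√(9.81×2.657) = 0.599, which is less than 1, so the flow is subcritical.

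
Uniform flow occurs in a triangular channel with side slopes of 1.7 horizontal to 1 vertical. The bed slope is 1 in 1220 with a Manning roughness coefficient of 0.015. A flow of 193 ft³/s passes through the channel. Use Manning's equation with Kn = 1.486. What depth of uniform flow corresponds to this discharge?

y_n = 4.92 ft

Manning's equation rearranged: A R^(2/3) = nQ / (1.486·√S) = 0.015 × 193 / (1.486 × √0.0008197) = 68.05.
At y = 4.37 ft: A R^(2/3) = 49.51 — short.
At y = 6.15 ft: A R^(2/3) = 123.1 — over.
At y = 4.92 ft: A R^(2/3) = 67.92 — matches.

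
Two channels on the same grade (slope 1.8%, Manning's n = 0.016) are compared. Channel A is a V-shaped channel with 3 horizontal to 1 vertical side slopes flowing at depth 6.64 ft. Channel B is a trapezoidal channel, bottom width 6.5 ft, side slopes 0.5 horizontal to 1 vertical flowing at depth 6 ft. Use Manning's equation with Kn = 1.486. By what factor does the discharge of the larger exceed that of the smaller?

Channel A: For a triangular section with side slope z = 3: A = zy² = 3×6.64² = 132.3 ft²; P = 2y√(1+z²) = 2×6.64×3.162 = 42 ft. Hydraulic radius R = A/P = 132.3/42 = 3.15 ft. Q_A = (1.486/0.016)·132.3·3.15^(2/3)·√0.018 = 3541 ft³/s.
Channel B: With bottom width b = 6.5 ft and side slope z = 0.5: A = (b + zy)y = (6.5 + 0.5×6)×6 = 57 ft²; P = b + 2y√(1+z²) = 6.5 + 2×6×1.118 = 19.92 ft. Hydraulic radius R = A/P = 57/19.92 = 2.862 ft. Q_B = (1.486/0.016)·57·2.862^(2/3)·√0.018 = 1432 ft³/s.
The larger discharge is 3541 ft³/s and the smaller is 1432 ft³/s; the ratio is 2.47.

2.47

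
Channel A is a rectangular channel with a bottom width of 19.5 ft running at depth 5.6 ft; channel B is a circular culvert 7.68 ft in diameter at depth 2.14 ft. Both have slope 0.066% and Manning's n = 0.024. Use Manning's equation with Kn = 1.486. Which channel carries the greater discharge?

channel A

Channel A: Flow area A = b·y = 19.5 × 5.6 = 109.2 ft². Wetted perimeter P = b + 2y = 19.5 + 2×5.6 = 30.7 ft. Hydraulic radius R = A/P = 109.2/30.7 = 3.557 ft. Q_A = (1.486/0.024)·109.2·3.557^(2/3)·√0.00066 = 404.8 ft³/s.
Channel B: For a circular section of diameter D = 7.68 ft at depth y = 2.14 ft, the central angle is θ = 2 arccos(1 − 2y/D) = 2.224 rad. Then A = (D²/8)(θ − sin θ) = 10.55 ft² and P = Dθ/2 = 8.542 ft. Hydraulic radius R = A/P = 10.55/8.542 = 1.235 ft. Q_B = (1.486/0.024)·10.55·1.235^(2/3)·√0.00066 = 19.31 ft³/s.
Q_A = 404.8 ft³/s vs Q_B = 19.31 ft³/s, so channel A carries more.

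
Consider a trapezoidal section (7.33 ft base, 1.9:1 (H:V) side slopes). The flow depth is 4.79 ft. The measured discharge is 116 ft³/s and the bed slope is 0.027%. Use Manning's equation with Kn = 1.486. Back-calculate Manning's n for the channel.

With bottom width b = 7.33 ft and side slope z = 1.9: A = (b + zy)y = (7.33 + 1.9×4.79)×4.79 = 78.7 ft²; P = b + 2y√(1+z²) = 7.33 + 2×4.79×2.147 = 27.9 ft.
Hydraulic radius R = A/P = 78.7/27.9 = 2.821 ft.
Rearranging Manning's equation: n = (1.486/Q) A R^(2/3) S^(1/2) = (1.486/116) × 78.7 × 2.821^(2/3) × √0.00027 = 0.0331.

n = 0.0331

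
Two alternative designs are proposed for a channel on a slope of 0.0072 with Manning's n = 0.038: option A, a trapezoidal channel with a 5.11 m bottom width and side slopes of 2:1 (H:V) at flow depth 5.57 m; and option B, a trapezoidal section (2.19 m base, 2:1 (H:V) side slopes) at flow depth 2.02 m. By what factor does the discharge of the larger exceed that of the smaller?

Channel A: With bottom width b = 5.11 m and side slope z = 2: A = (b + zy)y = (5.11 + 2×5.57)×5.57 = 90.51 m²; P = b + 2y√(1+z²) = 5.11 + 2×5.57×2.236 = 30.02 m. Hydraulic radius R = A/P = 90.51/30.02 = 3.015 m. Q_A = (1/0.038)·90.51·3.015^(2/3)·√0.0072 = 421.8 m³/s.
Channel B: With bottom width b = 2.19 m and side slope z = 2: A = (b + zy)y = (2.19 + 2×2.02)×2.02 = 12.58 m²; P = b + 2y√(1+z²) = 2.19 + 2×2.02×2.236 = 11.22 m. Hydraulic radius R = A/P = 12.58/11.22 = 1.121 m. Q_B = (1/0.038)·12.58·1.121^(2/3)·√0.0072 = 30.33 m³/s.
The larger discharge is 421.8 m³/s and the smaller is 30.33 m³/s; the ratio is 13.9.

13.9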